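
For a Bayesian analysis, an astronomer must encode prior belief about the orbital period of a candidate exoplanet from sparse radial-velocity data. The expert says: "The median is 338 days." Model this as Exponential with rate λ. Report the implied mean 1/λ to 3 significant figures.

mean ≈ 488 days

Exponential median = ln 2 / λ, so λ = ln 2 / 338.0 = 0.00205.
Mean = 1/λ = 488 days.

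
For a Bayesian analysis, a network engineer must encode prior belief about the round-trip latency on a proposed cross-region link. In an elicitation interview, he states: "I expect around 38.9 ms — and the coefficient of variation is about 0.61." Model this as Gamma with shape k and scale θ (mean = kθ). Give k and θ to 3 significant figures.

k ≈ 2.69, θ ≈ 14.5

For Gamma(k, scale θ): mean = kθ, variance = kθ², so CV = 1/√k.
CV = 0.61, hence k = 1/CV² = 2.69.
Then θ = mean/k = 38.9/2.69 = 14.5.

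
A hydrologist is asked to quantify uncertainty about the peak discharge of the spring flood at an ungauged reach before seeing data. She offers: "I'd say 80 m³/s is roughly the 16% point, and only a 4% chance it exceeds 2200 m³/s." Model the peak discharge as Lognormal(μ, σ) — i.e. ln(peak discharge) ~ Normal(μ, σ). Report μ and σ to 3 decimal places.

μ ≈ 5.583, σ ≈ 1.207

If T ~ Lognormal(μ,σ) then ln T ~ Normal(μ,σ), so the p-quantile of ln T is μ + z_p·σ.
ln(80) = 4.382 and ln(2200) = 7.696; z_{0.16} = -0.9945, z_{0.96} = 1.751.
σ = (7.696 − 4.382)/(1.751 − (-0.9945)) = 1.207.
μ = 4.382 − (-0.9945)·1.207 = 5.583.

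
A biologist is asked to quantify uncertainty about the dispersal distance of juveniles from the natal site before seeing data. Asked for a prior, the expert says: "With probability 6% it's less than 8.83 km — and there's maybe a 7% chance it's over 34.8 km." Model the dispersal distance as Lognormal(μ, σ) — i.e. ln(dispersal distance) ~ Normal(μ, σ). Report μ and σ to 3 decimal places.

μ ≈ 2.882, σ ≈ 0.453

If T ~ Lognormal(μ,σ) then ln T ~ Normal(μ,σ), so the p-quantile of ln T is μ + z_p·σ.
ln(8.83) = 2.178 and ln(34.8) = 3.55; z_{0.06} = -1.555, z_{0.93} = 1.476.
σ = (3.55 − 2.178)/(1.476 − (-1.555)) = 0.453.
μ = 2.178 − (-1.555)·0.453 = 2.882.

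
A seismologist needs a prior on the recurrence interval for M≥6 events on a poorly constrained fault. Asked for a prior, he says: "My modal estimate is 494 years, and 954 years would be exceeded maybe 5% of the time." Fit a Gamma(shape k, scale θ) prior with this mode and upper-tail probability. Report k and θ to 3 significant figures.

Gamma(k,θ) with k>1 has mode (k−1)θ, so θ = 494/(k−1).
Need P(X < 954) = 0.95 with θ tied to k this way. Start at k = 2, θ = 494: P(X<954) ≈ 0.575.
Too low — raise k to concentrate. Iterating converges to k ≈ 7.41.
Then θ = 494/(7.41−1) ≈ 77.

k ≈ 7.41, θ ≈ 77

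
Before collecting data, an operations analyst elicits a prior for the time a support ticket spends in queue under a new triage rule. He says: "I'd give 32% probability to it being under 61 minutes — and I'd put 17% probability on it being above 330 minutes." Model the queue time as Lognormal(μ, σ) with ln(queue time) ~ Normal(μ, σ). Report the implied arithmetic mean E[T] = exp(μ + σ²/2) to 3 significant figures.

If T ~ Lognormal(μ,σ) then ln T ~ Normal(μ,σ), so the p-quantile of ln T is μ + z_p·σ.
ln(61) = 4.111 and ln(330) = 5.799; z_{0.32} = -0.4677, z_{0.83} = 0.9542.
σ = (5.799 − 4.111)/(0.9542 − (-0.4677)) = 1.187.
μ = 4.111 − (-0.4677)·1.187 = 4.666.
E[T] = exp(μ + σ²/2) = exp(4.666 + 0.7049) = 215 minutes.

E[T] ≈ 215 minutes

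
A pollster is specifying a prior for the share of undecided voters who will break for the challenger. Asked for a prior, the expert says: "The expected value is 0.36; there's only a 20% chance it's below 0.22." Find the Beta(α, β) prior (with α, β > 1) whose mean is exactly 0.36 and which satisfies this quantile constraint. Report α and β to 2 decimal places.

With mean 0.36 fixed, write α = 0.36s, β = 0.64s where s = α+β.
Need P(θ < 0.22) = 0.2 under Beta(0.36s, 0.64s). Normal approximation: (q−m)/√(m(1−m)/s) ≈ z_{0.2} = -0.842, so s ≈ 0.36·0.64·(-0.842)²/(0.22−0.36)² = 8.3.
At s = 8.3: P(θ<0.22) ≈ 0.205. Adjusting to match 0.2 gives s ≈ 8.64.
So α = 0.36·8.64 ≈ 3.11, β = 0.64·8.64 ≈ 5.53.

α ≈ 3.11, β ≈ 5.53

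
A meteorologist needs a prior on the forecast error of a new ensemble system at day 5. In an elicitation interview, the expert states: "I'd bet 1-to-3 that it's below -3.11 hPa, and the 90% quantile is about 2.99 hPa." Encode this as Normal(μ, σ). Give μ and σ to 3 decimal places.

μ = -1.007, σ = 3.119

The p-quantile of Normal(μ,σ) is μ + z_p·σ, with z_{0.25} = -0.6745 and z_{0.9} = 1.282.
Eliminate σ: μ = (z₂·x₁ − z₁·x₂)/(z₂ − z₁) = (1.282·-3.11 − (-0.6745)·2.99)/1.956 = -1.007.
Then σ = (x₂ − x₁)/(z₂ − z₁) = (2.99 − -3.11)/1.956 = 3.119.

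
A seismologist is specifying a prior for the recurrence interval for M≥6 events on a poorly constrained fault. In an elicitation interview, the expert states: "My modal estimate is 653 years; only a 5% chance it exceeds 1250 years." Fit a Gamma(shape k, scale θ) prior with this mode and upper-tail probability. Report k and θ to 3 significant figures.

k ≈ 7.59, θ ≈ 99.1

Gamma(k,θ) with k>1 has mode (k−1)θ, so θ = 653/(k−1).
Need P(X < 1250) = 0.95 with θ tied to k this way. Start at k = 2, θ = 653: P(X<1250) ≈ 0.570.
Too low — raise k to concentrate. Iterating converges to k ≈ 7.59.
Then θ = 653/(7.59−1) ≈ 99.1.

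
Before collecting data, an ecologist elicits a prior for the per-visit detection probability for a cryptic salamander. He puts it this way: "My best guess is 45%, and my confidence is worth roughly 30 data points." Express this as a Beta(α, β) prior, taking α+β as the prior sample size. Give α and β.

Under the effective-sample-size interpretation, Beta(α, β) has prior mean α/(α+β) and prior sample size α+β.
So α+β = 30 and α/(α+β) = 0.45, giving α = 0.45·30 = 13.5 and β = 30 − 13.5 = 16.5.

α = 13.5, β = 16.5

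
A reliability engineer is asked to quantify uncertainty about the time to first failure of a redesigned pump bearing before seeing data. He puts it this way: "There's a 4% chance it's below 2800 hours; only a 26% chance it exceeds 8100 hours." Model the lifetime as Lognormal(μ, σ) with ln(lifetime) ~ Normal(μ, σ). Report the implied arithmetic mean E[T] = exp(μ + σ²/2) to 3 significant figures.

If T ~ Lognormal(μ,σ) then ln T ~ Normal(μ,σ), so the p-quantile of ln T is μ + z_p·σ.
ln(2800) = 7.937 and ln(8100) = 9; z_{0.04} = -1.751, z_{0.74} = 0.6433.
σ = (9 − 7.937)/(0.6433 − (-1.751)) = 0.444.
μ = 7.937 − (-1.751)·0.444 = 8.714.
E[T] = exp(μ + σ²/2) = exp(8.714 + 0.0984) = 6720 hours.

E[T] ≈ 6720 hours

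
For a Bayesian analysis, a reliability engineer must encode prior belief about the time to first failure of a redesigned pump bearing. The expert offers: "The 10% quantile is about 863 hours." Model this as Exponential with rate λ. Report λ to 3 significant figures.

λ ≈ 0.000122

P(T < 863.0) = 1 − e^(−λ·863.0) = 0.1, so λ = −ln(1−0.1)/863.0 = −ln(0.9)/863.0 = 0.000122.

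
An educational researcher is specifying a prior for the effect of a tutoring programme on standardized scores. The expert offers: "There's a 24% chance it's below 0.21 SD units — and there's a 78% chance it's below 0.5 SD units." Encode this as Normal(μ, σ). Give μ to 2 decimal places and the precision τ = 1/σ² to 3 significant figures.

μ = 0.35, τ = 26

For Normal(μ,σ), the p-quantile is μ + z_p·σ. Here z_{0.24} = -0.7063, z_{0.78} = 0.7722.
So 0.21 = μ − 0.7063σ and 0.5 = μ + 0.7722σ.
Subtracting: σ = (0.5 − 0.21)/(0.7722 − (-0.7063)) = 0.20.
Then μ = 0.21 − (-0.7063)·0.20 = 0.35.
Precision τ = 1/σ² = 1/0.1961² = 26.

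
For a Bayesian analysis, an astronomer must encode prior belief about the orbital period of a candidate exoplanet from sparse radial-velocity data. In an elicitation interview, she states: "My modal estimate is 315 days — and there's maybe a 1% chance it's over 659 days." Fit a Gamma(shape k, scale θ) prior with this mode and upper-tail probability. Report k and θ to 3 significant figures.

k ≈ 9.94, θ ≈ 35.2

Gamma(k,θ) with k>1 has mode (k−1)θ, so θ = 315/(k−1).
Need P(X < 659) = 0.99 with θ tied to k this way. Start at k = 2, θ = 315: P(X<659) ≈ 0.618.
Too low — raise k to concentrate. Iterating converges to k ≈ 9.94.
Then θ = 315/(9.94−1) ≈ 35.2.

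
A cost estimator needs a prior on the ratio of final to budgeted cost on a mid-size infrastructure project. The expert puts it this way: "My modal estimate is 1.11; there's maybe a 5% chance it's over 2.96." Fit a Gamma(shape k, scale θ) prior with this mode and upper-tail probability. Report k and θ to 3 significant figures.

k ≈ 3.8, θ ≈ 0.396

Gamma(k,θ) with k>1 has mode (k−1)θ, so θ = 1.11/(k−1).
Need P(X < 2.96) = 0.95 with θ tied to k this way. Start at k = 2, θ = 1.11: P(X<2.96) ≈ 0.745.
Too low — raise k to concentrate. Iterating converges to k ≈ 3.8.
Then θ = 1.11/(3.8−1) ≈ 0.396.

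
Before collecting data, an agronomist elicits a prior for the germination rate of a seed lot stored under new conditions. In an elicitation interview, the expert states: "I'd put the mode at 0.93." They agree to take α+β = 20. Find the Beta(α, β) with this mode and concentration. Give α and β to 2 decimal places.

α = 17.74, β = 2.26

For α,β > 1 the Beta mode is (α−1)/(α+β−2). With α+β = 20, the mode is (α−1)/18.
Set (α−1)/18 = 0.93 → α = 1 + 0.93·18 = 17.74.
β = 20 − α = 2.26.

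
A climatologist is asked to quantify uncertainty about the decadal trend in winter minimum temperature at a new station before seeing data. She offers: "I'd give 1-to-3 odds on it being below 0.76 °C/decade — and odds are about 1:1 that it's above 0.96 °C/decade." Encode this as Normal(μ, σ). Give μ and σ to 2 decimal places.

For Normal(μ,σ), the p-quantile is μ + z_p·σ. Here z_{0.25} = -0.6745, z_{0.5} = 0.
So 0.76 = μ − 0.6745σ and 0.96 = μ + 0σ.
Subtracting: σ = (0.96 − 0.76)/(0 − (-0.6745)) = 0.30.
Then μ = 0.76 − (-0.6745)·0.30 = 0.96.

μ = 0.96, σ = 0.30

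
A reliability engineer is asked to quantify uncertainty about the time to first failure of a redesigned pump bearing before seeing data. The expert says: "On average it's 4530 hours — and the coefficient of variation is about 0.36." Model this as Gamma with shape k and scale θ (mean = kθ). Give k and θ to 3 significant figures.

k ≈ 7.72, θ ≈ 587

For Gamma(k, scale θ): mean = kθ, variance = kθ², so CV = 1/√k.
CV = 0.36, hence k = 1/CV² = 7.72.
Then θ = mean/k = 4530/7.72 = 587.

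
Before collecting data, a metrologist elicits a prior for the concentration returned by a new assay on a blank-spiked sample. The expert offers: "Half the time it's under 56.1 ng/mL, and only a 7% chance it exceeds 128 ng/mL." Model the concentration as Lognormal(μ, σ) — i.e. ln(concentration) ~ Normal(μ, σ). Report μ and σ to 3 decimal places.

μ ≈ 4.027, σ ≈ 0.559

If T ~ Lognormal(μ,σ) then ln T ~ Normal(μ,σ), so the p-quantile of ln T is μ + z_p·σ.
ln(56.1) = 4.027 and ln(128) = 4.852; z_{0.5} = 0, z_{0.93} = 1.476.
σ = (4.852 − 4.027)/(1.476 − (0)) = 0.559.
μ = 4.027 − (0)·0.559 = 4.027.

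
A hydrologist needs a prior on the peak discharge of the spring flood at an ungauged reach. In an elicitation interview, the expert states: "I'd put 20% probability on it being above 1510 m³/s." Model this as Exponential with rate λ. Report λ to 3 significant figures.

λ ≈ 0.00107

P(T > 1510.0) = e^(−λ·1510.0) = 0.2, so λ = −ln(0.2)/1510.0 = 0.00107.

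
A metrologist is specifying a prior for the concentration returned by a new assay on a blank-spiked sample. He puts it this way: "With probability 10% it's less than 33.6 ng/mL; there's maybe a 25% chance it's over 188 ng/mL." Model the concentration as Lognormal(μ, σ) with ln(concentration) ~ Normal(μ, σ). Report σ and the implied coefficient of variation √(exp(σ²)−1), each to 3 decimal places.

If T ~ Lognormal(μ,σ) then ln T ~ Normal(μ,σ), so the p-quantile of ln T is μ + z_p·σ.
ln(33.6) = 3.515 and ln(188) = 5.236; z_{0.1} = -1.282, z_{0.75} = 0.6745.
σ = (5.236 − 3.515)/(0.6745 − (-1.282)) = 0.880.
μ = 3.515 − (-1.282)·0.880 = 4.643.
CV = √(exp(σ²)−1) = √(exp(0.7749)−1) = 1.082.

σ ≈ 0.880, CV ≈ 1.082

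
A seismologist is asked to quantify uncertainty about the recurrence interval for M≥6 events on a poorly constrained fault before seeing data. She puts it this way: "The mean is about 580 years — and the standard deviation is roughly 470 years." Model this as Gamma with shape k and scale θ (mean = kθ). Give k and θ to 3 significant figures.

For Gamma(k, scale θ): mean = kθ, variance = kθ², so CV = 1/√k.
CV = SD/mean = 470/580 = 0.8103, hence k = 1/CV² = 1.52.
Then θ = mean/k = 580/1.52 = 381.

k ≈ 1.52, θ ≈ 381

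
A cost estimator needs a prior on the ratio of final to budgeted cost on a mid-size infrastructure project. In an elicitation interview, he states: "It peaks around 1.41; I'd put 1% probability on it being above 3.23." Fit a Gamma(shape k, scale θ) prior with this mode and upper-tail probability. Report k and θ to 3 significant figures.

k ≈ 7.96, θ ≈ 0.203

Gamma(k,θ) with k>1 has mode (k−1)θ, so θ = 1.41/(k−1).
Need P(X < 3.23) = 0.99 with θ tied to k this way. Start at k = 2, θ = 1.41: P(X<3.23) ≈ 0.667.
Too low — raise k to concentrate. Iterating converges to k ≈ 7.96.
Then θ = 1.41/(7.96−1) ≈ 0.203.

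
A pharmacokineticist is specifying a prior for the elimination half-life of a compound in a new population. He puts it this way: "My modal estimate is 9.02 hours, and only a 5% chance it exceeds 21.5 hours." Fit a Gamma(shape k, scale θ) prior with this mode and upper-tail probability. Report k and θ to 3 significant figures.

Gamma(k,θ) with k>1 has mode (k−1)θ, so θ = 9.02/(k−1).
Need P(X < 21.5) = 0.95 with θ tied to k this way. Start at k = 2, θ = 9.02: P(X<21.5) ≈ 0.688.
Too low — raise k to concentrate. Iterating converges to k ≈ 4.62.
Then θ = 9.02/(4.62−1) ≈ 2.49.

k ≈ 4.62, θ ≈ 2.49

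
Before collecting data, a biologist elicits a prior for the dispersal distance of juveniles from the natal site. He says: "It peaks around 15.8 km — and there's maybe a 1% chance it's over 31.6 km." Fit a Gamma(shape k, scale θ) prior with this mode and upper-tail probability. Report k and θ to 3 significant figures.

Gamma(k,θ) with k>1 has mode (k−1)θ, so θ = 15.8/(k−1).
Need P(X < 31.6) = 0.99 with θ tied to k this way. Start at k = 2, θ = 15.8: P(X<31.6) ≈ 0.594.
Too low — raise k to concentrate. Iterating converges to k ≈ 11.2.
Then θ = 15.8/(11.2−1) ≈ 1.55.

k ≈ 11.2, θ ≈ 1.55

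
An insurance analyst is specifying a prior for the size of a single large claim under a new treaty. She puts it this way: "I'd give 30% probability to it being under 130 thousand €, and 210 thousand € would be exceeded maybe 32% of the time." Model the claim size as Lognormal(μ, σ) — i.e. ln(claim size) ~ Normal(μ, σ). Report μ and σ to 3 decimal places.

μ ≈ 5.121, σ ≈ 0.483

If T ~ Lognormal(μ,σ) then ln T ~ Normal(μ,σ), so the p-quantile of ln T is μ + z_p·σ.
ln(130) = 4.868 and ln(210) = 5.347; z_{0.3} = -0.5244, z_{0.68} = 0.4677.
σ = (5.347 − 4.868)/(0.4677 − (-0.5244)) = 0.483.
μ = 4.868 − (-0.5244)·0.483 = 5.121.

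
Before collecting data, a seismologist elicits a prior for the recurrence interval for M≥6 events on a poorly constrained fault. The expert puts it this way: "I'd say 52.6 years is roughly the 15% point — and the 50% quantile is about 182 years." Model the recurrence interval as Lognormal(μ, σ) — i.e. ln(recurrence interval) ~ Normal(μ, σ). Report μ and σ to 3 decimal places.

If T ~ Lognormal(μ,σ) then ln T ~ Normal(μ,σ), so the p-quantile of ln T is μ + z_p·σ.
ln(52.6) = 3.963 and ln(182) = 5.204; z_{0.15} = -1.036, z_{0.5} = 0.
σ = (5.204 − 3.963)/(0 − (-1.036)) = 1.198.
μ = 3.963 − (-1.036)·1.198 = 5.204.

μ ≈ 5.204, σ ≈ 1.198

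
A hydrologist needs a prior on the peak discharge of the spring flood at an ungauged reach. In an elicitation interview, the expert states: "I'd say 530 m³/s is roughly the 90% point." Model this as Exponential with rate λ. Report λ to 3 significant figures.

λ ≈ 0.00434

P(T < 530.0) = 1 − e^(−λ·530.0) = 0.9, so λ = −ln(1−0.9)/530.0 = −ln(0.1)/530.0 = 0.00434.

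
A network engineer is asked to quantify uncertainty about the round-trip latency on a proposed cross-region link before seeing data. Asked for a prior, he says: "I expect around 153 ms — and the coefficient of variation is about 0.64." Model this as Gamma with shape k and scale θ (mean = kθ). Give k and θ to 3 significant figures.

k ≈ 2.44, θ ≈ 62.7

For Gamma(k, scale θ): mean = kθ, variance = kθ², so CV = 1/√k.
CV = 0.64, hence k = 1/CV² = 2.44.
Then θ = mean/k = 153/2.44 = 62.7.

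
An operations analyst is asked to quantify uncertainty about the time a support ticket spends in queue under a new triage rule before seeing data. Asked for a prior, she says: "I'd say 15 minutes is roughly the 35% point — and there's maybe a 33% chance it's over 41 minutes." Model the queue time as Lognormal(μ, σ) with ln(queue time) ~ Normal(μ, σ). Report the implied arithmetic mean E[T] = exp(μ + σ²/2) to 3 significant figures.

If T ~ Lognormal(μ,σ) then ln T ~ Normal(μ,σ), so the p-quantile of ln T is μ + z_p·σ.
ln(15) = 2.708 and ln(41) = 3.714; z_{0.35} = -0.3853, z_{0.67} = 0.4399.
σ = (3.714 − 2.708)/(0.4399 − (-0.3853)) = 1.218.
μ = 2.708 − (-0.3853)·1.218 = 3.178.
E[T] = exp(μ + σ²/2) = exp(3.178 + 0.7423) = 50.4 minutes.

E[T] ≈ 50.4 minutes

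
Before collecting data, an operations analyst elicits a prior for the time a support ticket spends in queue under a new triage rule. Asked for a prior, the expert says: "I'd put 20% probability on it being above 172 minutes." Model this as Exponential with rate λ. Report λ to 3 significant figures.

λ ≈ 0.00936

P(T > 172.0) = e^(−λ·172.0) = 0.2, so λ = −ln(0.2)/172.0 = 0.00936.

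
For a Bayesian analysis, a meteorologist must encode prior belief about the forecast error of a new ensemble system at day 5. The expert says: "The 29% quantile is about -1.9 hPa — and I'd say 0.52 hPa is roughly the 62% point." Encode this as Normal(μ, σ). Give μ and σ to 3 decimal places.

The p-quantile of Normal(μ,σ) is μ + z_p·σ, with z_{0.29} = -0.5534 and z_{0.62} = 0.3055.
Eliminate σ: μ = (z₂·x₁ − z₁·x₂)/(z₂ − z₁) = (0.3055·-1.9 − (-0.5534)·0.52)/0.8589 = -0.341.
Then σ = (x₂ − x₁)/(z₂ − z₁) = (0.52 − -1.9)/0.8589 = 2.818.

μ = -0.341, σ = 2.818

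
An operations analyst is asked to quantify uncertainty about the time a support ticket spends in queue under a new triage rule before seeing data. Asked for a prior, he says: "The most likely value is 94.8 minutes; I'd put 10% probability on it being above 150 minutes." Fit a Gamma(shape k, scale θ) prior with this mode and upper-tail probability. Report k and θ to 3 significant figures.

k ≈ 9.91, θ ≈ 10.6

Gamma(k,θ) with k>1 has mode (k−1)θ, so θ = 94.8/(k−1).
Need P(X < 150) = 0.9 with θ tied to k this way. Start at k = 2, θ = 94.8: P(X<150) ≈ 0.469.
Too low — raise k to concentrate. Iterating converges to k ≈ 9.91.
Then θ = 94.8/(9.91−1) ≈ 10.6.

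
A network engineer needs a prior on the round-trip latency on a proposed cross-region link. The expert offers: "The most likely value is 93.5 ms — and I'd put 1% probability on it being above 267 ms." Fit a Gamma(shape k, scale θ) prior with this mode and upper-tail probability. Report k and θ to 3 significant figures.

Gamma(k,θ) with k>1 has mode (k−1)θ, so θ = 93.5/(k−1).
Need P(X < 267) = 0.99 with θ tied to k this way. Start at k = 2, θ = 93.5: P(X<267) ≈ 0.778.
Too low — raise k to concentrate. Iterating converges to k ≈ 5.14.
Then θ = 93.5/(5.14−1) ≈ 22.6.

k ≈ 5.14, θ ≈ 22.6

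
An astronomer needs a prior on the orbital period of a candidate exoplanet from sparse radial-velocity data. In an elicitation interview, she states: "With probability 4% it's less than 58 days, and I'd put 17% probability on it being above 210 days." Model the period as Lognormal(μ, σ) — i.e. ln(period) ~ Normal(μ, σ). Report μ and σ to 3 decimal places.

If T ~ Lognormal(μ,σ) then ln T ~ Normal(μ,σ), so the p-quantile of ln T is μ + z_p·σ.
ln(58) = 4.06 and ln(210) = 5.347; z_{0.04} = -1.751, z_{0.83} = 0.9542.
σ = (5.347 − 4.06)/(0.9542 − (-1.751)) = 0.476.
μ = 4.06 − (-1.751)·0.476 = 4.893.

μ ≈ 4.893, σ ≈ 0.476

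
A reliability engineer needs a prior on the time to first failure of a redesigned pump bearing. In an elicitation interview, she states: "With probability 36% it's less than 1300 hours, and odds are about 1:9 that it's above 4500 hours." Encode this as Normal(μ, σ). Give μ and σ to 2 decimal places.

The p-quantile of Normal(μ,σ) is μ + z_p·σ, with z_{0.36} = -0.3585 and z_{0.9} = 1.282.
Eliminate σ: μ = (z₂·x₁ − z₁·x₂)/(z₂ − z₁) = (1.282·1300 − (-0.3585)·4500)/1.64 = 1999.43.
Then σ = (x₂ − x₁)/(z₂ − z₁) = (4500 − 1300)/1.64 = 1951.21.

μ = 1999.43, σ = 1951.21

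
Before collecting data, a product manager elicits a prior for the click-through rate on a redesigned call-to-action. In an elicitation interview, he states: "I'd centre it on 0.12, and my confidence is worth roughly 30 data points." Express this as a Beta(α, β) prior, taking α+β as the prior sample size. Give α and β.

α = 3.6, β = 26.4

Under the effective-sample-size interpretation, Beta(α, β) has prior mean α/(α+β) and prior sample size α+β.
So α+β = 30 and α/(α+β) = 0.12, giving α = 0.12·30 = 3.6 and β = 30 − 3.6 = 26.4.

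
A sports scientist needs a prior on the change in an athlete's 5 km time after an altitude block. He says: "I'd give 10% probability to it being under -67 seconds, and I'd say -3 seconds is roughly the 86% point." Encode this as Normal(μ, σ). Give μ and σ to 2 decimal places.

μ = -32.27, σ = 27.10

The p-quantile of Normal(μ,σ) is μ + z_p·σ, with z_{0.1} = -1.282 and z_{0.86} = 1.08.
Eliminate σ: μ = (z₂·x₁ − z₁·x₂)/(z₂ − z₁) = (1.08·-67 − (-1.282)·-3)/2.362 = -32.27.
Then σ = (x₂ − x₁)/(z₂ − z₁) = (-3 − -67)/2.362 = 27.10.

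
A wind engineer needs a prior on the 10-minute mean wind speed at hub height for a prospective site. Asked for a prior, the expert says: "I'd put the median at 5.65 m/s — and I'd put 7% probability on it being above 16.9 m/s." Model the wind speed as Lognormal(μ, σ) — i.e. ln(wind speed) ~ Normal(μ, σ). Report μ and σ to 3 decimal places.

If T ~ Lognormal(μ,σ) then ln T ~ Normal(μ,σ), so the p-quantile of ln T is μ + z_p·σ.
ln(5.65) = 1.732 and ln(16.9) = 2.827; z_{0.5} = 0, z_{0.93} = 1.476.
σ = (2.827 − 1.732)/(1.476 − (0)) = 0.742.
μ = 1.732 − (0)·0.742 = 1.732.

μ ≈ 1.732, σ ≈ 0.742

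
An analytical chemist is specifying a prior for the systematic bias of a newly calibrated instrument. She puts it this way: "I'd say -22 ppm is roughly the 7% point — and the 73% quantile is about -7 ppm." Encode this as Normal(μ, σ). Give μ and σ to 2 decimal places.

μ = -11.40, σ = 7.18

For Normal(μ,σ), the p-quantile is μ + z_p·σ. Here z_{0.07} = -1.476, z_{0.73} = 0.6128.
So -22 = μ − 1.476σ and -7 = μ + 0.6128σ.
Subtracting: σ = (-7 − -22)/(0.6128 − (-1.476)) = 7.18.
Then μ = -22 − (-1.476)·7.18 = -11.40.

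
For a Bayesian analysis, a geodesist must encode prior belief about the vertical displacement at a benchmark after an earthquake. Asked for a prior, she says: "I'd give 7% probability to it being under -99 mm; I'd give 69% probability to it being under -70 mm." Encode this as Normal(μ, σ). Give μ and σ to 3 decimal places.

For Normal(μ,σ), the p-quantile is μ + z_p·σ. Here z_{0.07} = -1.476, z_{0.69} = 0.4959.
So -99 = μ − 1.476σ and -70 = μ + 0.4959σ.
Subtracting: σ = (-70 − -99)/(0.4959 − (-1.476)) = 14.709.
Then μ = -99 − (-1.476)·14.709 = -77.293.

μ = -77.293, σ = 14.709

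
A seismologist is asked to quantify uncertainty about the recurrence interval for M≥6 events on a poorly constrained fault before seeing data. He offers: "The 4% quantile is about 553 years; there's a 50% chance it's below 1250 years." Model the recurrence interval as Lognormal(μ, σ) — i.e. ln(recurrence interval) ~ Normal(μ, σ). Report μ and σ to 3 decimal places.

μ ≈ 7.131, σ ≈ 0.466

If T ~ Lognormal(μ,σ) then ln T ~ Normal(μ,σ), so the p-quantile of ln T is μ + z_p·σ.
ln(553) = 6.315 and ln(1250) = 7.131; z_{0.04} = -1.751, z_{0.5} = 0.
σ = (7.131 − 6.315)/(0 − (-1.751)) = 0.466.
μ = 6.315 − (-1.751)·0.466 = 7.131.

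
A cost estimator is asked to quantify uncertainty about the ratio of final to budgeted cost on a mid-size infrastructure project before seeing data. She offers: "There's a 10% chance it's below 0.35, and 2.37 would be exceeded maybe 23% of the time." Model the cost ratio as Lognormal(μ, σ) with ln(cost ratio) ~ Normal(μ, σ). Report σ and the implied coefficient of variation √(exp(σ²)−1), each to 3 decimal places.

σ ≈ 0.947, CV ≈ 1.204

If T ~ Lognormal(μ,σ) then ln T ~ Normal(μ,σ), so the p-quantile of ln T is μ + z_p·σ.
ln(0.35) = -1.05 and ln(2.37) = 0.8629; z_{0.1} = -1.282, z_{0.77} = 0.7388.
σ = (0.8629 − -1.05)/(0.7388 − (-1.282)) = 0.947.
μ = -1.05 − (-1.282)·0.947 = 0.163.
CV = √(exp(σ²)−1) = √(exp(0.8962)−1) = 1.204.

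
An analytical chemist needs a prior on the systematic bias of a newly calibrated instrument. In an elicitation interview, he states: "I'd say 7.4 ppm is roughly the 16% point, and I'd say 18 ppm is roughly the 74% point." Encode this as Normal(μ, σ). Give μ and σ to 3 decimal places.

μ = 13.836, σ = 6.472

The p-quantile of Normal(μ,σ) is μ + z_p·σ, with z_{0.16} = -0.9945 and z_{0.74} = 0.6433.
Eliminate σ: μ = (z₂·x₁ − z₁·x₂)/(z₂ − z₁) = (0.6433·7.4 − (-0.9945)·18)/1.638 = 13.836.
Then σ = (x₂ − x₁)/(z₂ − z₁) = (18 − 7.4)/1.638 = 6.472.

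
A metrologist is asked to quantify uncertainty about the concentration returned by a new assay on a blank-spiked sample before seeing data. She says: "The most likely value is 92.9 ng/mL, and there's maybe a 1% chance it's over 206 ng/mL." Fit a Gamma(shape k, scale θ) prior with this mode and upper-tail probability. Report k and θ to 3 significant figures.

k ≈ 8.59, θ ≈ 12.2

Gamma(k,θ) with k>1 has mode (k−1)θ, so θ = 92.9/(k−1).
Need P(X < 206) = 0.99 with θ tied to k this way. Start at k = 2, θ = 92.9: P(X<206) ≈ 0.650.
Too low — raise k to concentrate. Iterating converges to k ≈ 8.59.
Then θ = 92.9/(8.59−1) ≈ 12.2.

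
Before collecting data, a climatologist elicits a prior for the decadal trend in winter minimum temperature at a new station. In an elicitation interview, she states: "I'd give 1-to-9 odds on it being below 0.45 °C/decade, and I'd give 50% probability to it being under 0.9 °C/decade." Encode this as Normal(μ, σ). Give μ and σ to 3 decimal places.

For Normal(μ,σ), the p-quantile is μ + z_p·σ. Here z_{0.1} = -1.282, z_{0.5} = 0.
So 0.45 = μ − 1.282σ and 0.9 = μ + 0σ.
Subtracting: σ = (0.9 − 0.45)/(0 − (-1.282)) = 0.351.
Then μ = 0.45 − (-1.282)·0.351 = 0.900.

μ = 0.900, σ = 0.351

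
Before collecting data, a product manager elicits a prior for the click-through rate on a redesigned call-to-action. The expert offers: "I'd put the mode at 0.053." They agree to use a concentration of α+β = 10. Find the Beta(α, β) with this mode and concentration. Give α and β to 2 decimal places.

For α,β > 1 the Beta mode is (α−1)/(α+β−2). With α+β = 10, the mode is (α−1)/8.
Set (α−1)/8 = 0.053 → α = 1 + 0.053·8 = 1.42.
β = 10 − α = 8.58.

α = 1.42, β = 8.58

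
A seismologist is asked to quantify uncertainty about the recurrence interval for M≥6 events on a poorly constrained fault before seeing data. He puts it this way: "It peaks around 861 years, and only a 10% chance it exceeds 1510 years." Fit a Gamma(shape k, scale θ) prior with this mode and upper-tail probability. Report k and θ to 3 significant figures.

Gamma(k,θ) with k>1 has mode (k−1)θ, so θ = 861/(k−1).
Need P(X < 1510) = 0.9 with θ tied to k this way. Start at k = 2, θ = 861: P(X<1510) ≈ 0.523.
Too low — raise k to concentrate. Iterating converges to k ≈ 7.02.
Then θ = 861/(7.02−1) ≈ 143.

k ≈ 7.02, θ ≈ 143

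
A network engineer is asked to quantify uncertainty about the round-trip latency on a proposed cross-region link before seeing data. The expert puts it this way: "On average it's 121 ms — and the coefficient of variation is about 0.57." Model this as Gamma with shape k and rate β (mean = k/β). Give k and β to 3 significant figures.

k ≈ 3.08, β ≈ 0.0254

For Gamma(k, rate β): mean = k/β, variance = k/β², so CV = 1/√k.
CV = 0.57, hence k = 1/CV² = 3.08.
Then β = k/mean = 3.08/121 = 0.0254.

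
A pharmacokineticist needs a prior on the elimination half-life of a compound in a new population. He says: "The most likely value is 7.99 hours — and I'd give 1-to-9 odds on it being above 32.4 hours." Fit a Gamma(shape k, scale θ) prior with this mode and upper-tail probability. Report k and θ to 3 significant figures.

k ≈ 1.94, θ ≈ 8.54

Gamma(k,θ) with k>1 has mode (k−1)θ, so θ = 7.99/(k−1).
Need P(X < 32.4) = 0.9 with θ tied to k this way. Start at k = 2, θ = 7.99: P(X<32.4) ≈ 0.912.
Too high — lower k to spread out. Iterating converges to k ≈ 1.94.
Then θ = 7.99/(1.94−1) ≈ 8.54.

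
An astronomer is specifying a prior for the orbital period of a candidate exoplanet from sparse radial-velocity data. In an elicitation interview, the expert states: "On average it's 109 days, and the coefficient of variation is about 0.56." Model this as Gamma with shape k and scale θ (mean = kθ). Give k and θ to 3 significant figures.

k ≈ 3.19, θ ≈ 34.2

For Gamma(k, scale θ): mean = kθ, variance = kθ², so CV = 1/√k.
CV = 0.56, hence k = 1/CV² = 3.19.
Then θ = mean/k = 109/3.19 = 34.2.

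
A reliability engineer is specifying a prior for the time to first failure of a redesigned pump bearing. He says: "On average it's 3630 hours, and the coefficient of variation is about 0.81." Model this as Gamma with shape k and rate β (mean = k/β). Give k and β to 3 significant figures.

For Gamma(k, rate β): mean = k/β, variance = k/β², so CV = 1/√k.
CV = 0.81, hence k = 1/CV² = 1.52.
Then β = k/mean = 1.52/3630 = 0.00042.

k ≈ 1.52, β ≈ 0.00042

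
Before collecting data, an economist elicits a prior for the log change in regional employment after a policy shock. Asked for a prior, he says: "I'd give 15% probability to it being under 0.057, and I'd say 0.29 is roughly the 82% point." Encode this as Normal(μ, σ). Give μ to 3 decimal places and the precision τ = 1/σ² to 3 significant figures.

The p-quantile of Normal(μ,σ) is μ + z_p·σ, with z_{0.15} = -1.036 and z_{0.82} = 0.9154.
Eliminate σ: μ = (z₂·x₁ − z₁·x₂)/(z₂ − z₁) = (0.9154·0.057 − (-1.036)·0.29)/1.952 = 0.181.
Then σ = (x₂ − x₁)/(z₂ − z₁) = (0.29 − 0.057)/1.952 = 0.119.
Precision τ = 1/σ² = 1/0.1194² = 70.2.

μ = 0.181, τ = 70.2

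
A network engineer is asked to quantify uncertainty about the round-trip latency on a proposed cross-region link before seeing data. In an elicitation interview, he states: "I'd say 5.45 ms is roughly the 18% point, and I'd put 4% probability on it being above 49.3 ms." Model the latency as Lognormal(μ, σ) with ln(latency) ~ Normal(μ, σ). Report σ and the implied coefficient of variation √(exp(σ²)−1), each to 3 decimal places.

σ ≈ 0.826, CV ≈ 0.989

If T ~ Lognormal(μ,σ) then ln T ~ Normal(μ,σ), so the p-quantile of ln T is μ + z_p·σ.
ln(5.45) = 1.696 and ln(49.3) = 3.898; z_{0.18} = -0.9154, z_{0.96} = 1.751.
σ = (3.898 − 1.696)/(1.751 − (-0.9154)) = 0.826.
μ = 1.696 − (-0.9154)·0.826 = 2.452.
CV = √(exp(σ²)−1) = √(exp(0.6824)−1) = 0.989.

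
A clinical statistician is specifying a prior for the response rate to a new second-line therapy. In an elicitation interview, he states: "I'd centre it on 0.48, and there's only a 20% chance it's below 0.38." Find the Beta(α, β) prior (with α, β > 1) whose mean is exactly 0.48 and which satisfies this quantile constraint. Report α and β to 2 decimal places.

α ≈ 8.58, β ≈ 9.30

With mean 0.48 fixed, write α = 0.48s, β = 0.52s where s = α+β.
Need P(θ < 0.38) = 0.2 under Beta(0.48s, 0.52s). Normal approximation: (q−m)/√(m(1−m)/s) ≈ z_{0.2} = -0.842, so s ≈ 0.48·0.52·(-0.842)²/(0.38−0.48)² = 17.7.
At s = 17.7: P(θ<0.38) ≈ 0.201. Adjusting to match 0.2 gives s ≈ 17.88.
So α = 0.48·17.88 ≈ 8.58, β = 0.52·17.88 ≈ 9.30.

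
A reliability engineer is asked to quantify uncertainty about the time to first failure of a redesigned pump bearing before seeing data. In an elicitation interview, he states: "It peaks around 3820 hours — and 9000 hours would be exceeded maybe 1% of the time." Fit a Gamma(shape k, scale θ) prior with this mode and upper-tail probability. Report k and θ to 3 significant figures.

Gamma(k,θ) with k>1 has mode (k−1)θ, so θ = 3820/(k−1).
Need P(X < 9000) = 0.99 with θ tied to k this way. Start at k = 2, θ = 3820: P(X<9000) ≈ 0.682.
Too low — raise k to concentrate. Iterating converges to k ≈ 7.47.
Then θ = 3820/(7.47−1) ≈ 590.

k ≈ 7.47, θ ≈ 590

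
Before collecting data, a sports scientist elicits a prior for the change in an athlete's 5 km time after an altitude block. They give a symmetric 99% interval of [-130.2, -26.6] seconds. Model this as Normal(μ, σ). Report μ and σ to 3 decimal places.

A symmetric 99% interval runs μ ± z·σ with z = 2.576.
Half-width = 51.8, so σ = 51.8/2.576 = 20.110.
μ is the interval midpoint, -78.400.

μ = -78.400, σ = 20.110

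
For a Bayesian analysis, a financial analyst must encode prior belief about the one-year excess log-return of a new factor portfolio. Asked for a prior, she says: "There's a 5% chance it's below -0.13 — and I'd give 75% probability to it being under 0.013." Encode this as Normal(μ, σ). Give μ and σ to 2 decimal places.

μ = -0.03, σ = 0.06

The p-quantile of Normal(μ,σ) is μ + z_p·σ, with z_{0.05} = -1.645 and z_{0.75} = 0.6745.
Eliminate σ: μ = (z₂·x₁ − z₁·x₂)/(z₂ − z₁) = (0.6745·-0.13 − (-1.645)·0.013)/2.319 = -0.03.
Then σ = (x₂ − x₁)/(z₂ − z₁) = (0.013 − -0.13)/2.319 = 0.06.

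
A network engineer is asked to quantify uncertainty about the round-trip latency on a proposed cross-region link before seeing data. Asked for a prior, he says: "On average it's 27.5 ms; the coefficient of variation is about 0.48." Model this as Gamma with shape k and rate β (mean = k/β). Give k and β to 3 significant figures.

k ≈ 4.34, β ≈ 0.158

For Gamma(k, rate β): mean = k/β, variance = k/β², so CV = 1/√k.
CV = 0.48, hence k = 1/CV² = 4.34.
Then β = k/mean = 4.34/27.5 = 0.158.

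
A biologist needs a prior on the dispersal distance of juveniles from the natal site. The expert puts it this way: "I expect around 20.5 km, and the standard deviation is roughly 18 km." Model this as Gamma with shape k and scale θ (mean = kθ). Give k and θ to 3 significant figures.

For Gamma(k, scale θ): mean = kθ, variance = kθ², so CV = 1/√k.
CV = SD/mean = 18/20.5 = 0.878, hence k = 1/CV² = 1.3.
Then θ = mean/k = 20.5/1.3 = 15.8.

k ≈ 1.3, θ ≈ 15.8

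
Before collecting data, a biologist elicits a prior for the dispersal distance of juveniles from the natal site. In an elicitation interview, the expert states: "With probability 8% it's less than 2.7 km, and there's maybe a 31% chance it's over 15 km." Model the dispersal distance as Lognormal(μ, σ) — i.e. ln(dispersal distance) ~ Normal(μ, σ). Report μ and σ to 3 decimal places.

If T ~ Lognormal(μ,σ) then ln T ~ Normal(μ,σ), so the p-quantile of ln T is μ + z_p·σ.
ln(2.7) = 0.9933 and ln(15) = 2.708; z_{0.08} = -1.405, z_{0.69} = 0.4959.
σ = (2.708 − 0.9933)/(0.4959 − (-1.405)) = 0.902.
μ = 0.9933 − (-1.405)·0.902 = 2.261.

μ ≈ 2.261, σ ≈ 0.902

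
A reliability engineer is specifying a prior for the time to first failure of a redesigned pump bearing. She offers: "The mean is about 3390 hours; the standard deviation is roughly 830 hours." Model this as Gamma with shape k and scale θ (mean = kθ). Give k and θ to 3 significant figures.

For Gamma(k, scale θ): mean = kθ, variance = kθ², so CV = 1/√k.
CV = SD/mean = 830/3390 = 0.2448, hence k = 1/CV² = 16.7.
Then θ = mean/k = 3390/16.7 = 203.

k ≈ 16.7, θ ≈ 203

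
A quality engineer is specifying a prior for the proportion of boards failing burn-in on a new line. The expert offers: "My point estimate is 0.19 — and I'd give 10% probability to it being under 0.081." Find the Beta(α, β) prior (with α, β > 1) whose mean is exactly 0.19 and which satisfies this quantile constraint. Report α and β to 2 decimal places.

With mean 0.19 fixed, write α = 0.19s, β = 0.81s where s = α+β.
Need P(θ < 0.081) = 0.1 under Beta(0.19s, 0.81s). Normal approximation: (q−m)/√(m(1−m)/s) ≈ z_{0.1} = -1.28, so s ≈ 0.19·0.81·(-1.28)²/(0.081−0.19)² = 21.3.
At s = 21.3: P(θ<0.081) ≈ 0.073. Adjusting to match 0.1 gives s ≈ 17.22.
So α = 0.19·17.22 ≈ 3.27, β = 0.81·17.22 ≈ 13.95.

α ≈ 3.27, β ≈ 13.95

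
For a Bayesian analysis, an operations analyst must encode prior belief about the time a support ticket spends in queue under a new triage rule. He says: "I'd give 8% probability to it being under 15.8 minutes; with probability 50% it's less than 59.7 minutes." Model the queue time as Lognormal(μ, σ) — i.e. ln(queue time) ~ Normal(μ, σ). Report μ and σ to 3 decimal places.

μ ≈ 4.089, σ ≈ 0.946

If T ~ Lognormal(μ,σ) then ln T ~ Normal(μ,σ), so the p-quantile of ln T is μ + z_p·σ.
ln(15.8) = 2.76 and ln(59.7) = 4.089; z_{0.08} = -1.405, z_{0.5} = 0.
σ = (4.089 − 2.76)/(0 − (-1.405)) = 0.946.
μ = 2.76 − (-1.405)·0.946 = 4.089.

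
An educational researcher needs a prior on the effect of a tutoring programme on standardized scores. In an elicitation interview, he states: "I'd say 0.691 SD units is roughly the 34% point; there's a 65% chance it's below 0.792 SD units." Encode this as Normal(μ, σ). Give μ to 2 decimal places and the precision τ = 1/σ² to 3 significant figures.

μ = 0.74, τ = 62.4

The p-quantile of Normal(μ,σ) is μ + z_p·σ, with z_{0.34} = -0.4125 and z_{0.65} = 0.3853.
Eliminate σ: μ = (z₂·x₁ − z₁·x₂)/(z₂ − z₁) = (0.3853·0.691 − (-0.4125)·0.792)/0.7978 = 0.74.
Then σ = (x₂ − x₁)/(z₂ − z₁) = (0.792 − 0.691)/0.7978 = 0.13.
Precision τ = 1/σ² = 1/0.1266² = 62.4.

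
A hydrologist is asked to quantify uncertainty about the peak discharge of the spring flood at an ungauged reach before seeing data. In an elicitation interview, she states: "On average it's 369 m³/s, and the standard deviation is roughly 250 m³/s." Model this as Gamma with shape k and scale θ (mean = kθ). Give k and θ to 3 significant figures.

k ≈ 2.18, θ ≈ 169

For Gamma(k, scale θ): mean = kθ, variance = kθ², so CV = 1/√k.
CV = SD/mean = 250/369 = 0.6775, hence k = 1/CV² = 2.18.
Then θ = mean/k = 369/2.18 = 169.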